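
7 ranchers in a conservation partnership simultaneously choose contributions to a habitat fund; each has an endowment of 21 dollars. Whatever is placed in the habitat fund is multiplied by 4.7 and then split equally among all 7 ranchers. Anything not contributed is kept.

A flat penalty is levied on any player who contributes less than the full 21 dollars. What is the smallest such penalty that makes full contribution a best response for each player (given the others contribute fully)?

Given the others contribute fully, the best deviation is to contribute 0 (any partial contribution still incurs the fine and gives up units whose private return 0.6714 is below 1).
Deviating from 21 to 0 saves 21 dollars but forfeits the deviator's share of the drop in the habitat fund: 4.7/7 × 21 = 14.10.
So the deviation gain is 21 − 14.10 = 6.90, and the fine must be at least 6.90 dollars to wipe it out.

6.90 dollars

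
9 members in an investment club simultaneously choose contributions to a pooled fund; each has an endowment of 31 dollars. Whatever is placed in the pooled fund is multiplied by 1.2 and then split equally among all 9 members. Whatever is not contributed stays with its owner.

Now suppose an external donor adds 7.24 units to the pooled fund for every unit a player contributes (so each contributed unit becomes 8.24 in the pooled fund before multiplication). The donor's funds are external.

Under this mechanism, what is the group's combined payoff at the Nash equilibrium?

Under the mechanism each unit contributed yields 1.2 × 8.24 / 9 = 1.0987 back to its contributor per unit of net cost, which exceeds 1, making full contribution the dominant choice for everyone.
So the Nash equilibrium is full contribution by all 9; the group earns 1.2 × 8.24 × 279 = 2758.75.

2758.75 dollars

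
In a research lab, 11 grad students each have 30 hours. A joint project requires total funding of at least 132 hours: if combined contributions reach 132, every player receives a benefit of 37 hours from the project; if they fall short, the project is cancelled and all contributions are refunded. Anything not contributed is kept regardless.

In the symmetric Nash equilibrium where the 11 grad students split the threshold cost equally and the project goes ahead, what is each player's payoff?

55 hours

Equal share of the threshold: 132/11 = 12.
At this profile no one gains by cutting their contribution: any cut drops the total below 132, the project is cancelled, contributions are refunded, and the deviator ends with 30, which is less than 30 − 12 + 37 = 55. Contributing more than 12 just wastes the excess. So contributing exactly 12 is a best response.
Each player's payoff: 30 − 12 + 37 = 55.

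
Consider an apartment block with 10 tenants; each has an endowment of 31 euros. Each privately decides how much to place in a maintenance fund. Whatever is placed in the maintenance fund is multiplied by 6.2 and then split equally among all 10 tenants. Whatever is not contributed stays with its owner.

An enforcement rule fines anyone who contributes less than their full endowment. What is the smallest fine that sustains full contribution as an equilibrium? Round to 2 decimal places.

Given the others contribute fully, the best deviation is to contribute 0 (any partial contribution still incurs the fine and gives up units whose private return 0.6200 is below 1).
Deviating from 31 to 0 saves 31 euros but forfeits the deviator's share of the drop in the maintenance fund: 6.2/10 × 31 = 19.22.
So the deviation gain is 31 − 19.22 = 11.78, and the fine must be at least 11.78 euros to wipe it out.

11.78 euros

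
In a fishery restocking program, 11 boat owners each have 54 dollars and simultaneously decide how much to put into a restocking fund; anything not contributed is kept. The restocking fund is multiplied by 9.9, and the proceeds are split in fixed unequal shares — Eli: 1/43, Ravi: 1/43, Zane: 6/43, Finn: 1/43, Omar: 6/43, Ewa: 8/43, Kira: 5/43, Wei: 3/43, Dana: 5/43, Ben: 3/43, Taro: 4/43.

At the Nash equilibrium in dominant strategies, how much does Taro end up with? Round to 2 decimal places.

302.65 dollars

Each unit j contributes comes back to j as 9.9 × (j's share), so j prefers to contribute only if that share exceeds 1/9.9 = 0.1010; otherwise keeping the unit dominates.
Zane, Omar, Ewa, Kira and Dana clear that bar, contributing 54 each; the remaining 6 contribute 0. Total contributed: 270.
Taro keeps 54 and receives 9.9 × 270 × 4/43 = 248.65 from the restocking fund, for a payoff of 302.65.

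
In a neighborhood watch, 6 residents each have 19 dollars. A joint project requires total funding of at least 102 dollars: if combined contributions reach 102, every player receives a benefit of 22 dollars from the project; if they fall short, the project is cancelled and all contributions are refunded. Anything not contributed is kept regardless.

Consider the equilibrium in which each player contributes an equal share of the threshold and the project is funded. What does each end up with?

Equal share of the threshold: 102/6 = 17.
At this profile no one gains by cutting their contribution: any cut drops the total below 102, the project is cancelled, contributions are refunded, and the deviator ends with 19, which is less than 19 − 17 + 22 = 24. Contributing more than 17 just wastes the excess. So contributing exactly 17 is a best response.
Each player's payoff: 19 − 17 + 22 = 24.

24 dollars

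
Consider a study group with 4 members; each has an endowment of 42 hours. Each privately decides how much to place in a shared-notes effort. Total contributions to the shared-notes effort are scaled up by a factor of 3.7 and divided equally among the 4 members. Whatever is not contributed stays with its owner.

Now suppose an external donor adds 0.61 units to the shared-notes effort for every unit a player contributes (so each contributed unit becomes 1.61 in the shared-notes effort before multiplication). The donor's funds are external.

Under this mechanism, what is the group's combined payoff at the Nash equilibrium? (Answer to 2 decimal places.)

With the mechanism, a contributed unit returns 3.7 × 1.61 / 4 = 1.4893 per unit of net cost to the contributor — now above 1 — so contributing fully is weakly dominant for every player.
At the Nash equilibrium everyone contributes 42. Group total payoff = 3.7 × 1.61 × 168 = 1000.78.

1000.78 hours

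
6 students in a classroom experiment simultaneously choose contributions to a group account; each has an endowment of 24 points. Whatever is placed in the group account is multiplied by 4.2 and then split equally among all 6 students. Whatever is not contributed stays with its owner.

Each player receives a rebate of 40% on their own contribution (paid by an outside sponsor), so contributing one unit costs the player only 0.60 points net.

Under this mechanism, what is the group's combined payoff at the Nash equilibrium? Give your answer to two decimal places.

With the mechanism, a contributed unit returns (4.2/6) / 0.60 = 1.1667 per unit of net cost to the contributor — now above 1 — so contributing fully is weakly dominant for every player.
At the Nash equilibrium everyone contributes 24. Group total payoff = 6 × (24 × 0.40 + 4.2 × 24) = 662.40.

662.40 points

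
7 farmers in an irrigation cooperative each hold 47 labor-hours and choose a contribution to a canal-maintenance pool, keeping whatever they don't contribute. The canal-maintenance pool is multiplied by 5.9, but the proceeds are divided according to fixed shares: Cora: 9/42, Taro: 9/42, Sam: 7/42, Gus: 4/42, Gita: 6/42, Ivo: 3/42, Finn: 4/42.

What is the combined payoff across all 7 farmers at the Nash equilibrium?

For player j, contributing a unit is worthwhile iff 5.9 × (j's share) ≥ 1, i.e. iff j's share is at least 0.1695.
The shares above 0.1695 belong to Cora and Taro, contributing 47 each; the remaining 5 contribute 0. Total contributed: 94.
The canal-maintenance pool pays out 5.9 × 94 = 554.60 in total (split across the unequal shares, but the aggregate is all that matters for the group sum).
The 5 free-riders keep 47 each, adding 235. Group total = 235 + 554.60 = 789.60.

789.60 labor-hours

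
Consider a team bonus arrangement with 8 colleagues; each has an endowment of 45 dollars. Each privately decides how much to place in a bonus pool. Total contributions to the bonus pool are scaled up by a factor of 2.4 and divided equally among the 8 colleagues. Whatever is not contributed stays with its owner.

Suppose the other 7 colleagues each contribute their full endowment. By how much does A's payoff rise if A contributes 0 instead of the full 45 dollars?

Switching from a contribution of 45 to 0 lets A keep an extra 45 dollars, but lowers the bonus pool by 45, which costs A their own share of that drop: 2.4/8 × 45 = 13.50.
Net gain = 45 − 13.50 = 31.50. The private return per contributed unit (0.3000) is below 1, so free-riding is indeed the best response regardless of what the others do.

31.50 dollars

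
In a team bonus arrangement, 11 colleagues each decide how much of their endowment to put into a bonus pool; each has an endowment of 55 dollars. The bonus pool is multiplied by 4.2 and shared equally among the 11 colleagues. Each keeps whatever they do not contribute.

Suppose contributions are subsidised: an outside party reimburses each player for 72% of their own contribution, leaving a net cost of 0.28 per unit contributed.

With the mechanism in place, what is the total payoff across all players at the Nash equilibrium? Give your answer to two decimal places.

With the mechanism, a contributed unit returns (4.2/11) / 0.28 = 1.3636 per unit of net cost to the contributor — now above 1 — so contributing fully is weakly dominant for every player.
At the Nash equilibrium everyone contributes 55. Group total payoff = 11 × (55 × 0.72 + 4.2 × 55) = 2976.60.

2976.60 dollars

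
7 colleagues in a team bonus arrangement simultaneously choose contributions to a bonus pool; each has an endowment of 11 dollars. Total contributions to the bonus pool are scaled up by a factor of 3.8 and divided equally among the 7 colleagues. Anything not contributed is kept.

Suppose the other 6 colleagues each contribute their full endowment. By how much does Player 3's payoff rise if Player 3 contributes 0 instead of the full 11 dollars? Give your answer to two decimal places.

5.03 dollars

Switching from a contribution of 11 to 0 lets Player 3 keep an extra 11 dollars, but lowers the bonus pool by 11, which costs Player 3 their own share of that drop: 3.8/7 × 11 = 5.97.
Net gain = 11 − 5.97 = 5.03. The private return per contributed unit (0.5429) is below 1, so free-riding is indeed the best response regardless of what the others do.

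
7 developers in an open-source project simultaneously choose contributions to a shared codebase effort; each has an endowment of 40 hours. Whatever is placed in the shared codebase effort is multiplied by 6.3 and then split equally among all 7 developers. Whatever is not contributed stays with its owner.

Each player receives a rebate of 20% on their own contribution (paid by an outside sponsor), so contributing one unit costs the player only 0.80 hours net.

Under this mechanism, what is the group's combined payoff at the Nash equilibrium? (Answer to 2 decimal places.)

1820.00 hours

With the mechanism, a contributed unit returns (6.3/7) / 0.80 = 1.1250 per unit of net cost to the contributor — now above 1 — so contributing fully is weakly dominant for every player.
At the Nash equilibrium everyone contributes 40. Group total payoff = 7 × (40 × 0.20 + 6.3 × 40) = 1820.00.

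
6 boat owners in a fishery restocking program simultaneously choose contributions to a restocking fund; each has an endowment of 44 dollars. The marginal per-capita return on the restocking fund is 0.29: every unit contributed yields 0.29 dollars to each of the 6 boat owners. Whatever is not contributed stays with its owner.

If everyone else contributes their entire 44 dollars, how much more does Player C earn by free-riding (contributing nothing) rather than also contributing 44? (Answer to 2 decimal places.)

Switching from a contribution of 44 to 0 lets Player C keep an extra 44 dollars, but lowers the restocking fund by 44, which costs Player C their own share of that drop: 0.29 × 44 = 12.76.
Net gain = 44 − 12.76 = 31.24. The private return per contributed unit (0.29) is below 1, so free-riding is indeed the best response regardless of what the others do.

31.24 dollars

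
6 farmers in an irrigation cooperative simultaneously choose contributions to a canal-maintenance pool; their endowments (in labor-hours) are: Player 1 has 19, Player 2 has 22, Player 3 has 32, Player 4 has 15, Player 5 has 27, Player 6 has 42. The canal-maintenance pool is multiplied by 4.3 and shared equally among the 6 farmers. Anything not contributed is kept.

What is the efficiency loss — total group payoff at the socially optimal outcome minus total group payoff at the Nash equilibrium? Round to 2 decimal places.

518.10 labor-hours

The private return per contributed unit is 4.3/6 = 0.7167 < 1 for every player regardless of endowment, so the Nash equilibrium is zero contribution and the group total is Σ E_j = 19 + 22 + 32 + 15 + 27 + 42 = 157.
Each contributed unit returns 4.300 to the group, so the social optimum is full contribution by everyone: group total = 4.300 × 157 = 675.10.
Efficiency loss = (4.300 − 1) × 157 = 518.10.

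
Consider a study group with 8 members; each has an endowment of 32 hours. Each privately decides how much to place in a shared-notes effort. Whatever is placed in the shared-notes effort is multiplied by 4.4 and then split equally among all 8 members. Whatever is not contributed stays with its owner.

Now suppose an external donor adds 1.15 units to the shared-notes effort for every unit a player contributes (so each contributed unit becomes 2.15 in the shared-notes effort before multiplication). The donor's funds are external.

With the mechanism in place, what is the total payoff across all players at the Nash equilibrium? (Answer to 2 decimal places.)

With the mechanism, a contributed unit returns 4.4 × 2.15 / 8 = 1.1825 per unit of net cost to the contributor — now above 1 — so contributing fully is weakly dominant for every player.
At the Nash equilibrium everyone contributes 32. Group total payoff = 4.4 × 2.15 × 256 = 2421.76.

2421.76 hours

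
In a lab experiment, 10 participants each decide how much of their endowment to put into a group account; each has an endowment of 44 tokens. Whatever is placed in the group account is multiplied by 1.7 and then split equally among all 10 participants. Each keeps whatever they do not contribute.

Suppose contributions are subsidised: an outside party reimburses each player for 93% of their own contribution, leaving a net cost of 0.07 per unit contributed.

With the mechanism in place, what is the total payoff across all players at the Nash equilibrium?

1157.20 tokens

With the mechanism, a contributed unit returns (1.7/10) / 0.07 = 2.4286 per unit of net cost to the contributor — now above 1 — so contributing fully is weakly dominant for every player.
So the Nash equilibrium is full contribution by all 10; the group earns 10 × (44 × 0.93 + 1.7 × 44) = 1157.20.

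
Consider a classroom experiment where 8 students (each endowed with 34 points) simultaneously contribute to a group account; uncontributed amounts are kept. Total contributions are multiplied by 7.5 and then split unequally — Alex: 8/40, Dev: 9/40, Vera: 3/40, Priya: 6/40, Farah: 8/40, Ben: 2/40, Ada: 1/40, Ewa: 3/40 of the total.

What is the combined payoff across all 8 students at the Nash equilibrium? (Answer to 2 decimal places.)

Player j's private return per contributed unit is 7.5 × (j's share). Contributing is weakly dominant for j when that share is at least 1/7.5 = 0.1333, and contributing 0 is dominant otherwise.
The shares above 0.1333 belong to Alex, Dev, Priya and Farah, contributing 34 each; the remaining 4 contribute 0. Total contributed: 136.
The group account pays out 7.5 × 136 = 1020.00 in total (split across the unequal shares, but the aggregate is all that matters for the group sum).
The 4 free-riders keep 34 each, adding 136. Group total = 136 + 1020.00 = 1156.00.

1156.00 points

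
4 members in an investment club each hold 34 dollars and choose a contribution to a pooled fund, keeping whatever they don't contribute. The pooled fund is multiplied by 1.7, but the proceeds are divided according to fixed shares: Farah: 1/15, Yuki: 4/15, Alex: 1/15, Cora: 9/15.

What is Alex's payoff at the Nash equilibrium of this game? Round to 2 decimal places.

Each unit j contributes comes back to j as 1.7 × (j's share), so j prefers to contribute only if that share exceeds 1/1.7 = 0.5882; otherwise keeping the unit dominates.
Cora alone (share 9/15) is above the threshold, contributing 34; the remaining 3 contribute 0. Total contributed: 34.
Alex keeps 34 and receives 1.7 × 34 × 1/15 = 3.85 from the pooled fund, for a payoff of 37.85.

37.85 dollars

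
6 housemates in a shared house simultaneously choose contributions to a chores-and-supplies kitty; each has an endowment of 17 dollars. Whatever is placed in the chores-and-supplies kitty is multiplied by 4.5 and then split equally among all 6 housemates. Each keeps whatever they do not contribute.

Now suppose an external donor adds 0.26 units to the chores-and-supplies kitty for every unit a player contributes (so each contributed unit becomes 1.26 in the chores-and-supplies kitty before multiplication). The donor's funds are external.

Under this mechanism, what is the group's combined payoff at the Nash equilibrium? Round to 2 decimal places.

The effective private return is 4.5 × 1.26 / 6 = 0.9450, which is still under 1, so the mechanism doesn't change anyone's dominant strategy: zero contribution.
Everyone keeps their endowment and the group total is 6 × 17 = 102.

102.00 dollars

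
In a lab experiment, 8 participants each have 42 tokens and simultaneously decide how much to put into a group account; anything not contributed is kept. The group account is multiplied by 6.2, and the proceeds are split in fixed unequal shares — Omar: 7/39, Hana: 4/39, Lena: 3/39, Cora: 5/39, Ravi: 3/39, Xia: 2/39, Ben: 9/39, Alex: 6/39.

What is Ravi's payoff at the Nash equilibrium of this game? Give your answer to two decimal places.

Player j's private return per contributed unit is 6.2 × (j's share). Contributing is weakly dominant for j when that share is at least 1/6.2 = 0.1613, and contributing 0 is dominant otherwise.
The shares above 0.1613 belong to Omar and Ben, contributing 42 each; the remaining 6 contribute 0. Total contributed: 84.
Ravi keeps 42 and receives 6.2 × 84 × 3/39 = 40.06 from the group account, for a payoff of 82.06.

82.06 tokens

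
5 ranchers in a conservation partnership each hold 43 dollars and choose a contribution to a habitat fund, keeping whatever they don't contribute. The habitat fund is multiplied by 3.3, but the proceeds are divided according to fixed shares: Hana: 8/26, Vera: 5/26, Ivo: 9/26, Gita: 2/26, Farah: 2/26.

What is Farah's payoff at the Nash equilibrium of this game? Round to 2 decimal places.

Player j's private return per contributed unit is 3.3 × (j's share). Contributing is weakly dominant for j when that share is at least 1/3.3 = 0.3030, and contributing 0 is dominant otherwise.
The shares above 0.3030 belong to Hana and Ivo, contributing 43 each; the remaining 3 contribute 0. Total contributed: 86.
Farah keeps 43 and receives 3.3 × 86 × 2/26 = 21.83 from the habitat fund, for a payoff of 64.83.

64.83 dollars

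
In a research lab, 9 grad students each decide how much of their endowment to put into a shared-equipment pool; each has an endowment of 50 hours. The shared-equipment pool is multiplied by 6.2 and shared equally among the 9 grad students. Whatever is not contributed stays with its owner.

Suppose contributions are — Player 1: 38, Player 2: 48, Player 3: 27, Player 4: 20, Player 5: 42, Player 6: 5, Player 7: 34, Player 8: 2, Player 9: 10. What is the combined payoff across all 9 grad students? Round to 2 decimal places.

1625.20 hours

Total contributed: 38 + 48 + 27 + 20 + 42 + 5 + 34 + 2 + 10 = 226; total kept: 9 × 50 − 226 = 224.
The shared-equipment pool pays out 6.2 × 226 = 1401.20 in aggregate.
Group total = 224 + 1401.20 = 1625.20.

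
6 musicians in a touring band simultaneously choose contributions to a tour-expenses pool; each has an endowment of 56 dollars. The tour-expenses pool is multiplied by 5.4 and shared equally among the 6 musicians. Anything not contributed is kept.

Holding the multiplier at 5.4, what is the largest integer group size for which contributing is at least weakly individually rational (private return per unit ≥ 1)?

5

Private return per unit is 5.4/(group size), which is ≥ 1 whenever the group size is ≤ 5.4.
The largest such integer is 5.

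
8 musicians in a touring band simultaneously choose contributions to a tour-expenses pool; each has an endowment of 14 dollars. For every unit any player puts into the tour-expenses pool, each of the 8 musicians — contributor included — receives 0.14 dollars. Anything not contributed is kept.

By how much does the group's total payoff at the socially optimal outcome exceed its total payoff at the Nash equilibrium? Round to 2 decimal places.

13.44 dollars

The private return per contributed unit is 0.14 < 1, so contributing 0 is dominant for every player. At the Nash equilibrium everyone keeps their 14, and the group total is 8 × 14 = 112.
Each contributed unit returns 1.120 to the group as a whole (0.14 to each of 8 players), which exceeds 1, so the social optimum is full contribution: group total = 1.120 × 112 = 125.44.
Efficiency loss = 125.44 − 112 = 13.44.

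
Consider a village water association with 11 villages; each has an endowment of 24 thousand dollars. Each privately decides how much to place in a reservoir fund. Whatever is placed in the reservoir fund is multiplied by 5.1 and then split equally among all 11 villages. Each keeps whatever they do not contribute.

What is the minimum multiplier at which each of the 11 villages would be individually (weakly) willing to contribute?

11

A contributed unit returns (multiplier)/11 to its contributor.
This reaches 1 exactly when the multiplier is 11.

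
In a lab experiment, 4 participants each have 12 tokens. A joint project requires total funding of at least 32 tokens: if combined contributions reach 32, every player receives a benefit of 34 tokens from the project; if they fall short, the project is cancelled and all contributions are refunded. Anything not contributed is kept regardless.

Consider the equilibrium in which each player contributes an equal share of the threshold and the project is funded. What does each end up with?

38 tokens

Equal share of the threshold: 32/4 = 8.
At this profile no one gains by cutting their contribution: any cut drops the total below 32, the project is cancelled, contributions are refunded, and the deviator ends with 12, which is less than 12 − 8 + 34 = 38. Contributing more than 8 just wastes the excess. So contributing exactly 8 is a best response.
Each player's payoff: 12 − 8 + 34 = 38.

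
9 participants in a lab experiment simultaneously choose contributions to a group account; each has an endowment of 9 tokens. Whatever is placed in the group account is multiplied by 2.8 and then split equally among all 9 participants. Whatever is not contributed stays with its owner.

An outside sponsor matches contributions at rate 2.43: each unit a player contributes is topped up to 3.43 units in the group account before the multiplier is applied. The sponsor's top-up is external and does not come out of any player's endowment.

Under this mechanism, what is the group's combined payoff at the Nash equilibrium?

With the mechanism, a contributed unit returns 2.8 × 3.43 / 9 = 1.0671 per unit of net cost to the contributor — now above 1 — so contributing fully is weakly dominant for every player.
At the Nash equilibrium everyone contributes 9. Group total payoff = 2.8 × 3.43 × 81 = 777.92.

777.92 tokens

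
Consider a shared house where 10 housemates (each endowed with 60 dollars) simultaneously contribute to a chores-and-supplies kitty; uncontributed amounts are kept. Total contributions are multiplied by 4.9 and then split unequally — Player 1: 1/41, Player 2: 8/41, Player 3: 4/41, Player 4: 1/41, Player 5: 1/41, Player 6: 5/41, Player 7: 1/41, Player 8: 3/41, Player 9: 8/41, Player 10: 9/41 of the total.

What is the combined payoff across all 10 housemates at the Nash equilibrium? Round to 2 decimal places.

Player j's private return per contributed unit is 4.9 × (j's share). Contributing is weakly dominant for j when that share is at least 1/4.9 = 0.2041, and contributing 0 is dominant otherwise.
The only share above 0.2041 is Player 10's 9/41, contributing 60; the remaining 9 contribute 0. Total contributed: 60.
The chores-and-supplies kitty pays out 4.9 × 60 = 294.00 in total (split across the unequal shares, but the aggregate is all that matters for the group sum).
The 9 free-riders keep 60 each, adding 540. Group total = 540 + 294.00 = 834.00.

834.00 dollars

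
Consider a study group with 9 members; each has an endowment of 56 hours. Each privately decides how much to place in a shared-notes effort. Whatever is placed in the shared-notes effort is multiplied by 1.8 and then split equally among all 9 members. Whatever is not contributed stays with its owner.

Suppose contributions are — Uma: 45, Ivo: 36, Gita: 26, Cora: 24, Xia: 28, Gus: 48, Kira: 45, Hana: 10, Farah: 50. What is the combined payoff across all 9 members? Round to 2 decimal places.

753.60 hours

Total contributed: 45 + 36 + 26 + 24 + 28 + 48 + 45 + 10 + 50 = 312; total kept: 9 × 56 − 312 = 192.
The shared-notes effort pays out 1.8 × 312 = 561.60 in aggregate.
Group total = 192 + 561.60 = 753.60.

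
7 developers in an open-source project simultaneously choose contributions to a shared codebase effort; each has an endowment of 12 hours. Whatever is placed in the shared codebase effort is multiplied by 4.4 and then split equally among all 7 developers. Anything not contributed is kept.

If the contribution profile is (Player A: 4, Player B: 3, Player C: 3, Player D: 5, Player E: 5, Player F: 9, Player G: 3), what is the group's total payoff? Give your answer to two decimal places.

Total contributed: 4 + 3 + 3 + 5 + 5 + 9 + 3 = 32; total kept: 7 × 12 − 32 = 52.
The shared codebase effort pays out 4.4 × 32 = 140.80 in aggregate.
Group total = 52 + 140.80 = 192.80.

192.80 hours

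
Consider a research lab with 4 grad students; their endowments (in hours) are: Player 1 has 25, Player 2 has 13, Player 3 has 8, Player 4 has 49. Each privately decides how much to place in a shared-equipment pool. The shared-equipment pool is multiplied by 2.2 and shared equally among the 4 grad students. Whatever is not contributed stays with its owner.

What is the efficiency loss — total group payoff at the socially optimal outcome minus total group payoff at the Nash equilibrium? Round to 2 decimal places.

The private return per contributed unit is 2.2/4 = 0.5500 < 1 for every player regardless of endowment, so the Nash equilibrium is zero contribution and the group total is Σ E_j = 25 + 13 + 8 + 49 = 95.
Each contributed unit returns 2.200 to the group, so the social optimum is full contribution by everyone: group total = 2.200 × 95 = 209.00.
Efficiency loss = (2.200 − 1) × 95 = 114.00.

114.00 hours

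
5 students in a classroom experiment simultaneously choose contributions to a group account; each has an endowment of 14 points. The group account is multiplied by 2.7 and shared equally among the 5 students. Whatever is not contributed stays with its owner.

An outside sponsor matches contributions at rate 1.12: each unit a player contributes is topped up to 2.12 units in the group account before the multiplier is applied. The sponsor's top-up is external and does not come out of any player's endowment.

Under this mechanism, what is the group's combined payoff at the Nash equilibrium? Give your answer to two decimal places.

400.68 points

The effective private return per unit is now 2.7 × 2.12 / 5 = 1.1448 > 1, so every player's dominant strategy flips to full contribution.
At the Nash equilibrium everyone contributes 14. Group total payoff = 2.7 × 2.12 × 70 = 400.68.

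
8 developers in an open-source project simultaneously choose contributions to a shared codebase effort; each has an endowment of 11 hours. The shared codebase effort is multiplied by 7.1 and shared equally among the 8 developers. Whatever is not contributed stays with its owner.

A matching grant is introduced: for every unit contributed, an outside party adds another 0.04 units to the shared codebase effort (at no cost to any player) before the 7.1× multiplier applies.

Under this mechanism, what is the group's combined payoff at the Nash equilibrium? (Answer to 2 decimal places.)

Even with the mechanism, each unit contributed returns only 7.1 × 1.04 / 8 = 0.9230 per unit of net cost, so contributing nothing is still dominant.
At the Nash equilibrium no one contributes; group total payoff = 8 × 11 = 88.

88.00 hours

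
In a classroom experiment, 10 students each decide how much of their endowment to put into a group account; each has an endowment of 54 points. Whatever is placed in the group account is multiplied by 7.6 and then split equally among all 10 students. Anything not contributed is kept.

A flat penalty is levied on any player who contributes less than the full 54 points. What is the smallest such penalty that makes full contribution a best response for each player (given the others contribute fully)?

Given the others contribute fully, the best deviation is to contribute 0 (any partial contribution still incurs the fine and gives up units whose private return 0.7600 is below 1).
Deviating from 54 to 0 saves 54 points but forfeits the deviator's share of the drop in the group account: 7.6/10 × 54 = 41.04.
So the deviation gain is 54 − 41.04 = 12.96, and the fine must be at least 12.96 points to wipe it out.

12.96 points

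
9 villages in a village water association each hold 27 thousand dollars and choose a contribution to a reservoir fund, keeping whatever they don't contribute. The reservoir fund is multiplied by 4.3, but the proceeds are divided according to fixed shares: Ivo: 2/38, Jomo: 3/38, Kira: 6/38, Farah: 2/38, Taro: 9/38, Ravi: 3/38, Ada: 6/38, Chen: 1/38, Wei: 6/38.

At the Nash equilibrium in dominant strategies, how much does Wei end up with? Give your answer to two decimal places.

45.33 thousand dollars

For player j, contributing a unit is worthwhile iff 4.3 × (j's share) ≥ 1, i.e. iff j's share is at least 0.2326.
Taro alone (share 9/38) is above the threshold, contributing 27; the remaining 8 contribute 0. Total contributed: 27.
Wei keeps 27 and receives 4.3 × 27 × 6/38 = 18.33 from the reservoir fund, for a payoff of 45.33.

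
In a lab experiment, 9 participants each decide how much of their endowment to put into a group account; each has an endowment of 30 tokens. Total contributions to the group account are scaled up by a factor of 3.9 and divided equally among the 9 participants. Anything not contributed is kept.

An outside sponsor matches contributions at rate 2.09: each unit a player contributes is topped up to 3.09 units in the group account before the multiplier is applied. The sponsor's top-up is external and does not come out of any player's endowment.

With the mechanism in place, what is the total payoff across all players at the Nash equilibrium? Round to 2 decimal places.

3253.77 tokens

With the mechanism, a contributed unit returns 3.9 × 3.09 / 9 = 1.3390 per unit of net cost to the contributor — now above 1 — so contributing fully is weakly dominant for every player.
So the Nash equilibrium is full contribution by all 9; the group earns 3.9 × 3.09 × 270 = 3253.77.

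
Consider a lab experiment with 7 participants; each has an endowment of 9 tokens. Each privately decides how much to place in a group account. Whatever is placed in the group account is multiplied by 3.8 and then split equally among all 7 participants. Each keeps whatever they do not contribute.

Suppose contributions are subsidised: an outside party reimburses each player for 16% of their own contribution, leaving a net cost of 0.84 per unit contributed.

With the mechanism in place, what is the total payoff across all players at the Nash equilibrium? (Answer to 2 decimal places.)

63.00 tokens

With the mechanism, a contributed unit returns (3.8/7) / 0.84 = 0.6463 per unit of net cost — still below 1 — so contributing 0 remains dominant for every player.
At the Nash equilibrium no one contributes; group total payoff = 7 × 9 = 63.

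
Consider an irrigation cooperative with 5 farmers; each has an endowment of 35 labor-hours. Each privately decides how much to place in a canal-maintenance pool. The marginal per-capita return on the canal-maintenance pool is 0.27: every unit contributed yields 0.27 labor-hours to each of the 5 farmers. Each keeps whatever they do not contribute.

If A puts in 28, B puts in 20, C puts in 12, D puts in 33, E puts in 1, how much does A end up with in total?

32.38 labor-hours

Total contributed: 28 + 20 + 12 + 33 + 1 = 94.
Each receives 0.27 × 94 = 25.38 from the canal-maintenance pool.
A keeps 35 − 28 = 7, so A's payoff is 7 + 25.38 = 32.38.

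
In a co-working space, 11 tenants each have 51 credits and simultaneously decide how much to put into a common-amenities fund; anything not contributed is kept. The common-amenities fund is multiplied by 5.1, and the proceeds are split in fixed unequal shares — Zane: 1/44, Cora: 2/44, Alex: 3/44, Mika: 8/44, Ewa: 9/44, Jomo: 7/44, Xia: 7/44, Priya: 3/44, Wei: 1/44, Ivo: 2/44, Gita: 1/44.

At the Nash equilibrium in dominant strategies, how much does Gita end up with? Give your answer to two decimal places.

56.91 credits

A player with share s gets back 5.1·s per unit contributed, so full contribution is dominant for anyone with s > 1/5.1 = 0.1961 and zero contribution is dominant for anyone below.
The only share above 0.1961 is Ewa's 9/44, contributing 51; the remaining 10 contribute 0. Total contributed: 51.
Gita keeps 51 and receives 5.1 × 51 × 1/44 = 5.91 from the common-amenities fund, for a payoff of 56.91.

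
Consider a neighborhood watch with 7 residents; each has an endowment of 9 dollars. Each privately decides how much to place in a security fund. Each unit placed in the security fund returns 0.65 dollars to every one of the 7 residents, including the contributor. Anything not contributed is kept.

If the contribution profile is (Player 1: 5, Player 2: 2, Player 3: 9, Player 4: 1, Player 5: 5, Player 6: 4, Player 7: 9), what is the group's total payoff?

187.25 dollars

Total contributed: 5 + 2 + 9 + 1 + 5 + 4 + 9 = 35; total kept: 7 × 9 − 35 = 28.
The security fund pays out 0.65 × 7 × 35 = 159.25 in aggregate.
Group total = 28 + 159.25 = 187.25.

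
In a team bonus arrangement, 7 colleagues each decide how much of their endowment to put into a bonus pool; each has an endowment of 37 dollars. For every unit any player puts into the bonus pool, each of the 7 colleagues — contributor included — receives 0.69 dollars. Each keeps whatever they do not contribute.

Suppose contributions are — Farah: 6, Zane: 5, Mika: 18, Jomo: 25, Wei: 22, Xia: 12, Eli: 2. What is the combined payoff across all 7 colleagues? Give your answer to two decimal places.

Total contributed: 6 + 5 + 18 + 25 + 22 + 12 + 2 = 90; total kept: 7 × 37 − 90 = 169.
The bonus pool pays out 0.69 × 7 × 90 = 434.70 in aggregate.
Group total = 169 + 434.70 = 603.70.

603.70 dollars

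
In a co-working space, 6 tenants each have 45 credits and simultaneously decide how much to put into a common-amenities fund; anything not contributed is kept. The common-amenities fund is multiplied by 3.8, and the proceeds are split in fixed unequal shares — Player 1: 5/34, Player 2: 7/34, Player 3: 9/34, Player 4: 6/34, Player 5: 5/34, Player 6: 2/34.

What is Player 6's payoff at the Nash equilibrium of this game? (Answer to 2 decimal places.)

Player j's private return per contributed unit is 3.8 × (j's share). Contributing is weakly dominant for j when that share is at least 1/3.8 = 0.2632, and contributing 0 is dominant otherwise.
Only Player 3 (9/34) clears that bar, contributing 45; the remaining 5 contribute 0. Total contributed: 45.
Player 6 keeps 45 and receives 3.8 × 45 × 2/34 = 10.06 from the common-amenities fund, for a payoff of 55.06.

55.06 credits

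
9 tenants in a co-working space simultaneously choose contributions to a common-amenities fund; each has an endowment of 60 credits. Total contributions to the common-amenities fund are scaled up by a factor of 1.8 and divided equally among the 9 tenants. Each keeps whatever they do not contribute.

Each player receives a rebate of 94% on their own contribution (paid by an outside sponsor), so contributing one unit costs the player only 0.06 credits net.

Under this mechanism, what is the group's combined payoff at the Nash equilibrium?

Under the mechanism each unit contributed yields (1.8/9) / 0.06 = 3.3333 back to its contributor per unit of net cost, which exceeds 1, making full contribution the dominant choice for everyone.
So the Nash equilibrium is full contribution by all 9; the group earns 9 × (60 × 0.94 + 1.8 × 60) = 1479.60.

1479.60 credits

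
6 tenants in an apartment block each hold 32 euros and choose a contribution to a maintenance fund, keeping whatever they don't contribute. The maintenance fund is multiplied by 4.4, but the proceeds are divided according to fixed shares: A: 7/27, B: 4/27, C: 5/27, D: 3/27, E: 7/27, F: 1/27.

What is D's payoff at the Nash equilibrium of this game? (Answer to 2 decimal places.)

63.29 euros

A player with share s gets back 4.4·s per unit contributed, so full contribution is dominant for anyone with s > 1/4.4 = 0.2273 and zero contribution is dominant for anyone below.
A and E are above the threshold, contributing 32 each; the remaining 4 contribute 0. Total contributed: 64.
D keeps 32 and receives 4.4 × 64 × 3/27 = 31.29 from the maintenance fund, for a payoff of 63.29.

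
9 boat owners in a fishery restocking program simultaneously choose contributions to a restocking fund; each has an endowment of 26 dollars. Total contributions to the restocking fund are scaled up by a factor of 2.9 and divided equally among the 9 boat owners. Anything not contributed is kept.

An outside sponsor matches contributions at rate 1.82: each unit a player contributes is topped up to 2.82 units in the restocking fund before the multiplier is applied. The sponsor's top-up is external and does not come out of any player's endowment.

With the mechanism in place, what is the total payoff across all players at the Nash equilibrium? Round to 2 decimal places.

234.00 dollars

With the mechanism, a contributed unit returns 2.9 × 2.82 / 9 = 0.9087 per unit of net cost — still below 1 — so contributing 0 remains dominant for every player.
Everyone keeps their endowment and the group total is 9 × 26 = 234.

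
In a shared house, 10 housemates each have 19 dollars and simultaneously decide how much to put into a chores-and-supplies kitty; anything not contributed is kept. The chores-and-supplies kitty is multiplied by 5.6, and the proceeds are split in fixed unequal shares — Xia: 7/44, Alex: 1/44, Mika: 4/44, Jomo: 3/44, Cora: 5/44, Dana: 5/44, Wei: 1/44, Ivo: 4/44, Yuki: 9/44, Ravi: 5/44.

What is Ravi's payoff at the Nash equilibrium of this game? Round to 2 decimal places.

For player j, contributing a unit is worthwhile iff 5.6 × (j's share) ≥ 1, i.e. iff j's share is at least 0.1786.
Yuki alone (share 9/44) is above the threshold, contributing 19; the remaining 9 contribute 0. Total contributed: 19.
Ravi keeps 19 and receives 5.6 × 19 × 5/44 = 12.09 from the chores-and-supplies kitty, for a payoff of 31.09.

31.09 dollars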